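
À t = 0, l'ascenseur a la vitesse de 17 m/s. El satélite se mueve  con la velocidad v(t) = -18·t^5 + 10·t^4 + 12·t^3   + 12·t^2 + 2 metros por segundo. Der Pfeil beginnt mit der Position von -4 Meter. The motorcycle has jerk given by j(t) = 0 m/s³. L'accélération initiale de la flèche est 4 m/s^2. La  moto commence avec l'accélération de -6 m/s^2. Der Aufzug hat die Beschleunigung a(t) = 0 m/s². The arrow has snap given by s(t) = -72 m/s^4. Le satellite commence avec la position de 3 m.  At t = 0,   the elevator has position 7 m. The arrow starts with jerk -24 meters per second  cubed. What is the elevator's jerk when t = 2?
To solve this, we need to take 1 derivative of our acceleration equation a(t) = 0. Taking d/dt of a(t), we find j(t) = 0. We have jerk j(t) = 0. Substituting t = 2: j(2) = 0.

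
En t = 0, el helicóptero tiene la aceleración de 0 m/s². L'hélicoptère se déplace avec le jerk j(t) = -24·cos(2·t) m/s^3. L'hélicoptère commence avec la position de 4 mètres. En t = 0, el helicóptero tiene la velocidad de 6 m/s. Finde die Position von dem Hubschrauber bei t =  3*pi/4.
Ausgehend von dem Ruck j(t) = -24·cos(2·t), nehmen wir 3 Integrale. Die Stammfunktion von dem Ruck, mit a(0) = 0, ergibt die Beschleunigung: a(t) = -12·sin(2·t). Die Stammfunktion von der Beschleunigung, mit v(0) = 6, ergibt die Geschwindigkeit: v(t) = 6·cos(2·t). Durch Integration von der Geschwindigkeit und Verwendung der Anfangsbedingung x(0) = 4, erhalten wir x(t) = 3·sin(2·t) + 4. Aus der Gleichung für die Position x(t) = 3·sin(2·t) + 4, setzen wir t = 3*pi/4 ein und erhalten x = 1.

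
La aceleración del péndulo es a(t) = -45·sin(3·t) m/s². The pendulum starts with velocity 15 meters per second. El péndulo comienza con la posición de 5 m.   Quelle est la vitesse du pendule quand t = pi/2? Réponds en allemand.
Wir müssen das Integral unserer Gleichung für die Beschleunigung a(t) = -45·sin(3·t) 1-mal finden. Durch Integration von der Beschleunigung und Verwendung der Anfangsbedingung v(0) = 15, erhalten wir v(t) = 15·cos(3·t). Aus der Gleichung für die Geschwindigkeit v(t) = 15·cos(3·t), setzen wir t = pi/2 ein und erhalten v = 0.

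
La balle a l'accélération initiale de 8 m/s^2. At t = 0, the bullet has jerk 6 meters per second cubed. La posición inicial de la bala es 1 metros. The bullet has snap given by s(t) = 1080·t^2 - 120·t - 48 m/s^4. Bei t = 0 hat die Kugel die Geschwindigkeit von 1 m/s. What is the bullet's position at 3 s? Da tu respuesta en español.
Para resolver esto, necesitamos tomar 4 antiderivadas de nuestra ecuación del snap s(t) = 1080·t^2 - 120·t - 48. Tomando ∫s(t)dt y aplicando j(0) = 6, encontramos j(t) = 360·t^3 - 60·t^2 - 48·t + 6. La integral de la sacudida, con a(0) = 8, da la aceleración: a(t) = 90·t^4 - 20·t^3 - 24·t^2 + 6·t + 8. Tomando ∫a(t)dt y aplicando v(0) = 1, encontramos v(t) = 18·t^5 - 5·t^4 - 8·t^3 + 3·t^2 + 8·t + 1. Tomando ∫v(t)dt y aplicando x(0) = 1, encontramos x(t) = 3·t^6 - t^5 - 2·t^4 + t^3 + 4·t^2 + t + 1. Tenemos la posición x(t) = 3·t^6 - t^5 - 2·t^4 + t^3 + 4·t^2 + t + 1. Sustituyendo t = 3: x(3) = 1849.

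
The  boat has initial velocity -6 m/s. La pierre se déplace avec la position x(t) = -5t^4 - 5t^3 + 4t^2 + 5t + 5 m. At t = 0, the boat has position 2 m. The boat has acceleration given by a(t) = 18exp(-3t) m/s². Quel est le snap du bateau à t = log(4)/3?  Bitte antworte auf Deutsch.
Ausgehend von der Beschleunigung a(t) = 18·exp(-3·t), nehmen wir 2 Ableitungen. Die Ableitung von der Beschleunigung ergibt den Ruck: j(t) = -54·exp(-3·t). Durch Ableiten von dem Ruck erhalten wir den Snap: s(t) = 162·exp(-3·t). Wir haben den Snap s(t) = 162·exp(-3·t). Durch Einsetzen von t = log(4)/3: s(log(4)/3) = 81/2.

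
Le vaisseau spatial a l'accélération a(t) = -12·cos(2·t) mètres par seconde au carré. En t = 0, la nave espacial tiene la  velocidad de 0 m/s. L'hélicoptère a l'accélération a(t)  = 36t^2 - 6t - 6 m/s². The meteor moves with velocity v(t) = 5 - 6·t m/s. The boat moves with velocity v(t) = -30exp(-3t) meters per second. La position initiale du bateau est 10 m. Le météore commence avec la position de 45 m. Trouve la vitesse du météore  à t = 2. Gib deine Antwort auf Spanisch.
Tenemos la velocidad v(t) = 5 - 6·t. Sustituyendo t = 2: v(2) = -7.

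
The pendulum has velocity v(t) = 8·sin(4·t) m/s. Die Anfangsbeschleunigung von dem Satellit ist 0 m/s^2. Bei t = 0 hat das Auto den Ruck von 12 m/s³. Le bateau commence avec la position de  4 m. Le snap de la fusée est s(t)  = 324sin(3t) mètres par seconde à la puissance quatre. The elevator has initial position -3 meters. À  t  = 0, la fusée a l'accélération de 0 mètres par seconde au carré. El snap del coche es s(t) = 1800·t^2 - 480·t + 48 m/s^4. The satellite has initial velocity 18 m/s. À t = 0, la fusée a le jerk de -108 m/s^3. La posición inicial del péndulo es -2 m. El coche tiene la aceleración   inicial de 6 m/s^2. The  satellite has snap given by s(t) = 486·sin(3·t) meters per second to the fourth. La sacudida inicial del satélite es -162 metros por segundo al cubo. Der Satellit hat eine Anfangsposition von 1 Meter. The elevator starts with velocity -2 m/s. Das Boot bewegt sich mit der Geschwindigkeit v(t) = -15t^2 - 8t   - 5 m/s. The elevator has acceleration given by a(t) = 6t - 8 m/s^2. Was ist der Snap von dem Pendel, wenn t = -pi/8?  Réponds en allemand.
Wir müssen unsere Gleichung für die Geschwindigkeit v(t) = 8·sin(4·t) 3-mal ableiten. Mit d/dt von v(t) finden wir a(t) = 32·cos(4·t). Die Ableitung von der Beschleunigung ergibt den Ruck: j(t) = -128·sin(4·t). Durch Ableiten von dem Ruck erhalten wir den Snap: s(t) = -512·cos(4·t). Aus der Gleichung für den Snap s(t) = -512·cos(4·t), setzen wir t = -pi/8 ein und erhalten s = 0.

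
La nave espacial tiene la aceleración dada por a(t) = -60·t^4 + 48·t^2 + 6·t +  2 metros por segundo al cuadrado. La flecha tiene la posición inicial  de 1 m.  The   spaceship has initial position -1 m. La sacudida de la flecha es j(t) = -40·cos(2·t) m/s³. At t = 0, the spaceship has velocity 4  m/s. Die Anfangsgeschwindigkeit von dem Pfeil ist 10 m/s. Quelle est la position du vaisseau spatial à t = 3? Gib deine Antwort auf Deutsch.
Wir müssen das Integral unserer Gleichung für die Beschleunigung a(t) = -60·t^4 + 48·t^2 + 6·t + 2 2-mal finden. Die Stammfunktion von der Beschleunigung ist die Geschwindigkeit. Mit v(0) = 4 erhalten wir v(t) = -12·t^5 + 16·t^3 + 3·t^2 + 2·t + 4. Die Stammfunktion von der Geschwindigkeit, mit x(0) = -1, ergibt die Position: x(t) = -2·t^6 + 4·t^4 + t^3 + t^2 + 4·t - 1. Aus der Gleichung für die Position x(t) = -2·t^6 + 4·t^4 + t^3 + t^2 + 4·t - 1, setzen wir t = 3 ein und erhalten x = -1087.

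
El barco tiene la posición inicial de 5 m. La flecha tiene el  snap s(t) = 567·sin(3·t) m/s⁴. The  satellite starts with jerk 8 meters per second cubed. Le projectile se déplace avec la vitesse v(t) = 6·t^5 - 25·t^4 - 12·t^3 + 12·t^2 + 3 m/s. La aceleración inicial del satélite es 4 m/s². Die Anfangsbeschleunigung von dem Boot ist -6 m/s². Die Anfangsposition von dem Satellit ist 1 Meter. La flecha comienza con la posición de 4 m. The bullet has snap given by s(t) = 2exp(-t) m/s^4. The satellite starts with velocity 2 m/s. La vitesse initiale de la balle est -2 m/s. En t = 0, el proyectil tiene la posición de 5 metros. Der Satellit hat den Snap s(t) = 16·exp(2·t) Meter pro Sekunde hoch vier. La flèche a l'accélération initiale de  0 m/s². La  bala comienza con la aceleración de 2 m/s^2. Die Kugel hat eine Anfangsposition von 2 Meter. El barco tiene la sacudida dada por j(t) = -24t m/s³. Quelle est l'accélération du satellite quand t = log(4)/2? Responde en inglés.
We need to integrate our snap equation s(t) = 16·exp(2·t) 2 times. Taking ∫s(t)dt and applying j(0) = 8, we find j(t) = 8·exp(2·t). Taking ∫j(t)dt and applying a(0) = 4, we find a(t) = 4·exp(2·t). From the given acceleration equation a(t) = 4·exp(2·t), we substitute t = log(4)/2 to get a = 16.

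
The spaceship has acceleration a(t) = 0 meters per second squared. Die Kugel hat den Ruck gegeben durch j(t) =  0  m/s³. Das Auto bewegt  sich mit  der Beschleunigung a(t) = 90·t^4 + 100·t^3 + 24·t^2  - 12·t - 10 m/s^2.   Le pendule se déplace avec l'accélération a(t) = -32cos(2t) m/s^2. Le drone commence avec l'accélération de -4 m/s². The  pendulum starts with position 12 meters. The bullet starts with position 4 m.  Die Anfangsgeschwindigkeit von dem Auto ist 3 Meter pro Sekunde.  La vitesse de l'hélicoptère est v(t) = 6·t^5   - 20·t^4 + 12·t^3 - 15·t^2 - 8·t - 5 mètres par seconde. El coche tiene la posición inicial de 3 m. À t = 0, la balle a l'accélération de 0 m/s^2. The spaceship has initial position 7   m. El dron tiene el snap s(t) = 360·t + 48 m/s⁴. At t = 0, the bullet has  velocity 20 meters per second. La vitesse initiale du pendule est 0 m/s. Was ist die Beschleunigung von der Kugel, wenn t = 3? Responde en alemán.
Um dies zu lösen, müssen wir 1 Stammfunktion unserer Gleichung für den Ruck j(t) = 0 finden. Das Integral von dem Ruck ist die Beschleunigung. Mit a(0) = 0 erhalten wir a(t) = 0. Wir haben die Beschleunigung a(t) = 0. Durch Einsetzen von t = 3: a(3) = 0.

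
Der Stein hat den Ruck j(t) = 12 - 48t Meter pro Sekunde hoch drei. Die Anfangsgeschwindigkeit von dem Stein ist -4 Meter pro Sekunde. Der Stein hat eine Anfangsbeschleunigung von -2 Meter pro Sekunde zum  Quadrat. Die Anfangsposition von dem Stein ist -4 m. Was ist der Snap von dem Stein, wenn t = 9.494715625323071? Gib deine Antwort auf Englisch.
Starting from jerk j(t) = 12 - 48·t, we take 1 derivative. Taking d/dt of j(t), we find s(t) = -48. From the given snap equation s(t) = -48, we substitute t = 9.494715625323071 to get s = -48.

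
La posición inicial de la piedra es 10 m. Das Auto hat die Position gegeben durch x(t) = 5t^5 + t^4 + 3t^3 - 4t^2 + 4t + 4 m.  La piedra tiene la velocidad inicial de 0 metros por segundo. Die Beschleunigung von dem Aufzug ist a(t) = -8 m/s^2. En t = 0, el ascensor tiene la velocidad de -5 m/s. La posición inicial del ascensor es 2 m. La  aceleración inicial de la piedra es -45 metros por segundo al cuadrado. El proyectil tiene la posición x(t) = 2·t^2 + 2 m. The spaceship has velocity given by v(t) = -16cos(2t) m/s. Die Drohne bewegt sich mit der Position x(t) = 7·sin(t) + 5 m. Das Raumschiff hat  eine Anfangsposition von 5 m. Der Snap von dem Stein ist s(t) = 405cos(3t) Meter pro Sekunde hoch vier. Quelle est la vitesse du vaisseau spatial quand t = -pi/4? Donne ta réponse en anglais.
We have velocity v(t) = -16·cos(2·t). Substituting t = -pi/4: v(-pi/4) = 0.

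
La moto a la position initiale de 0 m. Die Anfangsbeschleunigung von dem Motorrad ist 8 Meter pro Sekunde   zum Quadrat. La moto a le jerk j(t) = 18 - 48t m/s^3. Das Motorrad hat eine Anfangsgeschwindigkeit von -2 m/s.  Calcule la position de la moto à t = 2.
Nous devons trouver l'intégrale de notre équation du jerk j(t) = 18 - 48·t 3 fois. La primitive du jerk est l'accélération. En utilisant a(0) = 8, nous obtenons a(t) = -24·t^2 + 18·t + 8. En prenant ∫a(t)dt et en appliquant v(0) = -2, nous trouvons v(t) = -8·t^3 + 9·t^2 + 8·t - 2. En prenant ∫v(t)dt et en appliquant x(0) = 0, nous trouvons x(t) = -2·t^4 + 3·t^3 + 4·t^2 - 2·t. De l'équation de la position x(t) = -2·t^4 + 3·t^3 + 4·t^2 - 2·t, nous substituons t = 2 pour obtenir x = 4.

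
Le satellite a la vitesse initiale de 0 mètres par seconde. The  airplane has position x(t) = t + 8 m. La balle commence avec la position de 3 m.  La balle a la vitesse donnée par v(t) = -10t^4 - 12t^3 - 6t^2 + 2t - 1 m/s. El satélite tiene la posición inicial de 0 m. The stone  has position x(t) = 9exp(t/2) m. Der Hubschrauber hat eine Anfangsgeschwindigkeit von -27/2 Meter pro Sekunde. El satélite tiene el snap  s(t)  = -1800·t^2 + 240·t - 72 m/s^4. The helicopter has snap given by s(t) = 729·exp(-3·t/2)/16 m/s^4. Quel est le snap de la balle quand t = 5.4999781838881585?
Nous devons dériver notre équation de la vitesse v(t) = -10·t^4 - 12·t^3 - 6·t^2 + 2·t - 1 3 fois. La dérivée de la vitesse donne l'accélération: a(t) = -40·t^3 - 36·t^2 - 12·t + 2. En dérivant l'accélération, nous obtenons le jerk: j(t) = -120·t^2 - 72·t - 12. En dérivant le jerk, nous obtenons le snap: s(t) = -240·t - 72. En utilisant s(t) = -240·t - 72 et en substituant t = 5.4999781838881585, nous trouvons s = -1391.99476413316.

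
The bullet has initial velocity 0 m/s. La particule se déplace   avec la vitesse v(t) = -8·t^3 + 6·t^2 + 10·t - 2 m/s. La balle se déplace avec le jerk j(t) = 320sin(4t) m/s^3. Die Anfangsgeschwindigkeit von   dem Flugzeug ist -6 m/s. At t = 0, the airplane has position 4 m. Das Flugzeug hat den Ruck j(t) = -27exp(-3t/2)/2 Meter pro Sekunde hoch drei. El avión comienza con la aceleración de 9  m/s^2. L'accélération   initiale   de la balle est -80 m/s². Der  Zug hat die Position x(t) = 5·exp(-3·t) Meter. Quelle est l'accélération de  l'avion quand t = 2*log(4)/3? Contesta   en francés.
Nous devons intégrer notre équation du jerk j(t) = -27·exp(-3·t/2)/2 1 fois. L'intégrale du jerk, avec a(0) = 9, donne l'accélération: a(t) = 9·exp(-3·t/2). En utilisant a(t) = 9·exp(-3·t/2) et en substituant t = 2*log(4)/3, nous trouvons a = 9/4.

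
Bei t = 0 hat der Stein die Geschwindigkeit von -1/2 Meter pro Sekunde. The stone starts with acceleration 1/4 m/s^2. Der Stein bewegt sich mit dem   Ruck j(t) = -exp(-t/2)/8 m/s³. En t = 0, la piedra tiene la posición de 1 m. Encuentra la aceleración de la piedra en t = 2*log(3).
Necesitamos integrar nuestra ecuación de la sacudida j(t) = -exp(-t/2)/8 1 vez. La antiderivada de la sacudida es la aceleración. Usando a(0) = 1/4, obtenemos a(t) = exp(-t/2)/4. Tenemos la aceleración a(t) = exp(-t/2)/4. Sustituyendo t = 2*log(3): a(2*log(3)) = 1/12.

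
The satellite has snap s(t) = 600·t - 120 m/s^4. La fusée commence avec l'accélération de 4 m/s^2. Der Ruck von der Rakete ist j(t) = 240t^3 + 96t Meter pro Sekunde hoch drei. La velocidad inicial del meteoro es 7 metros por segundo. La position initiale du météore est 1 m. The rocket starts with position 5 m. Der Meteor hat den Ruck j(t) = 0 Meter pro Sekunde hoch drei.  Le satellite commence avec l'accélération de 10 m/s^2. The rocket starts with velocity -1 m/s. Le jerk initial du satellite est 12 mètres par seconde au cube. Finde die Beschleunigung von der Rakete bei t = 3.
Um dies zu lösen, müssen wir 1 Integral unserer Gleichung für den Ruck j(t) = 240·t^3 + 96·t finden. Das Integral von dem Ruck, mit a(0) = 4, ergibt die Beschleunigung: a(t) = 60·t^4 + 48·t^2 + 4. Mit a(t) = 60·t^4 + 48·t^2 + 4 und Einsetzen von t = 3, finden wir a = 5296.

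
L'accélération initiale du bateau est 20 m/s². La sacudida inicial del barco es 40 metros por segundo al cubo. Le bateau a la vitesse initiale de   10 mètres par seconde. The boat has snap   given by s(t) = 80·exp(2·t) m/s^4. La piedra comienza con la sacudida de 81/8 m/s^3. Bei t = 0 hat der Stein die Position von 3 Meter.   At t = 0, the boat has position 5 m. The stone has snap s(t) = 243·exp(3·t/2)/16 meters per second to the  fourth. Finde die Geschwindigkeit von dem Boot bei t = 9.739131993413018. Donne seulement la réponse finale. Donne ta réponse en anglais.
v(9.739131993413018) = 2879403754.05922.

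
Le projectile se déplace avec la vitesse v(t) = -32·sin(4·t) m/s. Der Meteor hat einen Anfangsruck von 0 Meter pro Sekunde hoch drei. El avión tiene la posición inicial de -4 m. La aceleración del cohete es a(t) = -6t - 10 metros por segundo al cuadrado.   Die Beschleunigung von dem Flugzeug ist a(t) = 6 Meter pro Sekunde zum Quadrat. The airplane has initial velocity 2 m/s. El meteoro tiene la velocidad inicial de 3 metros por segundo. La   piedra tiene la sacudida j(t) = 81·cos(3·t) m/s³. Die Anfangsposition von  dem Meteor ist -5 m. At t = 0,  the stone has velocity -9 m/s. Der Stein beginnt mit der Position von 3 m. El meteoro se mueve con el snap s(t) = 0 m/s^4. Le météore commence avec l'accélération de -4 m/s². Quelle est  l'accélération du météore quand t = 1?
Nous devons trouver l'intégrale de notre équation du snap s(t) = 0 2 fois. En prenant ∫s(t)dt et en appliquant j(0) = 0, nous trouvons j(t) = 0. En prenant ∫j(t)dt et en appliquant a(0) = -4, nous trouvons a(t) = -4. De l'équation de l'accélération a(t) = -4, nous substituons t = 1 pour obtenir a = -4.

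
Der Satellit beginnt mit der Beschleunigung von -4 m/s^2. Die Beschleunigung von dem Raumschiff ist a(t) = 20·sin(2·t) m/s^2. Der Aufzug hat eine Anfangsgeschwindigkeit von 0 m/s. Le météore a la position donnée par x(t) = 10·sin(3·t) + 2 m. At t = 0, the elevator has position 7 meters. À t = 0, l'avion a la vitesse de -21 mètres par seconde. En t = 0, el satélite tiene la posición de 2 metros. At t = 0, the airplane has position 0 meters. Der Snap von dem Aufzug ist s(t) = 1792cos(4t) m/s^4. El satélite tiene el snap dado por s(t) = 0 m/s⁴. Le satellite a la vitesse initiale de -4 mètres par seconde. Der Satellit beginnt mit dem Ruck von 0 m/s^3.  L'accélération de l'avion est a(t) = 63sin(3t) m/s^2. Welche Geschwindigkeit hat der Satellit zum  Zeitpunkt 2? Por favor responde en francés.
Nous devons intégrer notre équation du snap s(t) = 0 3 fois. L'intégrale du snap, avec j(0) = 0, donne le jerk: j(t) = 0. L'intégrale du jerk est l'accélération. En utilisant a(0) = -4, nous obtenons a(t) = -4. L'intégrale de l'accélération, avec v(0) = -4, donne la vitesse: v(t) = -4·t - 4. Nous avons la vitesse v(t) = -4·t - 4. En substituant t = 2: v(2) = -12.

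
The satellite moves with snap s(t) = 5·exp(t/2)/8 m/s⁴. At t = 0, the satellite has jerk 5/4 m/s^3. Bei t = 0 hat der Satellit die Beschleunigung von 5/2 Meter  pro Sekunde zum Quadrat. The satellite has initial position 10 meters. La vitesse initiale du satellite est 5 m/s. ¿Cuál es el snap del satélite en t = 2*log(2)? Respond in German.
Wir haben den Snap s(t) = 5·exp(t/2)/8. Durch Einsetzen von t = 2*log(2): s(2*log(2)) = 5/4.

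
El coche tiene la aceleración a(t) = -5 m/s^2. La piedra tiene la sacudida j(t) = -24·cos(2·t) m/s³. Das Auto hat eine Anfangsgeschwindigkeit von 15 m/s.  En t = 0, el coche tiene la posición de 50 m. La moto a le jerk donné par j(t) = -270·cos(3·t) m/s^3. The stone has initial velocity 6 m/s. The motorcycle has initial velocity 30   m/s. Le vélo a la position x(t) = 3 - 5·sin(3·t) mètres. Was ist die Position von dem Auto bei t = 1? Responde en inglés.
Starting from acceleration a(t) = -5, we take 2 integrals. Taking ∫a(t)dt and applying v(0) = 15, we find v(t) = 15 - 5·t. Finding the integral of v(t) and using x(0) = 50: x(t) = -5·t^2/2 + 15·t + 50. We have position x(t) = -5·t^2/2 + 15·t + 50. Substituting t = 1: x(1) = 125/2.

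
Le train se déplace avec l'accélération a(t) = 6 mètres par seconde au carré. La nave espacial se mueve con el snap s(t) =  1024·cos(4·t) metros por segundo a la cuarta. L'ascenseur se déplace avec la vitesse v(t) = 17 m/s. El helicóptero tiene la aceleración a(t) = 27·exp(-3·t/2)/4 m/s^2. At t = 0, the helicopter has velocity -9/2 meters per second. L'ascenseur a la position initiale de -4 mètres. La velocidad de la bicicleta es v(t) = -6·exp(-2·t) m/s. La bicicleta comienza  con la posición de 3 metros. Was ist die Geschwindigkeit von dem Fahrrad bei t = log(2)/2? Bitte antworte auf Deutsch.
Aus der Gleichung für die Geschwindigkeit v(t) = -6·exp(-2·t), setzen wir t = log(2)/2 ein und erhalten v = -3.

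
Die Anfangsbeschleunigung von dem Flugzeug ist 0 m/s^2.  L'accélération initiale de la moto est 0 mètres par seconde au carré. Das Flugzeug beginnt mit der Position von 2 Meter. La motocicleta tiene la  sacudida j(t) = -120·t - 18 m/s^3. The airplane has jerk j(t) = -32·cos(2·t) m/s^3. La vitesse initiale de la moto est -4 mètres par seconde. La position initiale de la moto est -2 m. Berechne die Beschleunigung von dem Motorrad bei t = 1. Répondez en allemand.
Ausgehend von dem Ruck j(t) = -120·t - 18, nehmen wir 1 Integral. Die Stammfunktion von dem Ruck, mit a(0) = 0, ergibt die Beschleunigung: a(t) = 6·t·(-10·t - 3). Mit a(t) = 6·t·(-10·t - 3) und Einsetzen von t = 1, finden wir a = -78.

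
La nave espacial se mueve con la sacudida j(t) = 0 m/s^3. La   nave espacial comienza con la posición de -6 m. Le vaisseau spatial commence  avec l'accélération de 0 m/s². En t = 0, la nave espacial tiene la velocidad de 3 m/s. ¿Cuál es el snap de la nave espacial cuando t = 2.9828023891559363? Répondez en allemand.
Um dies zu lösen, müssen wir 1 Ableitung unserer Gleichung für den Ruck j(t) = 0 nehmen. Die Ableitung von dem Ruck ergibt den Snap: s(t) = 0. Mit s(t) = 0 und Einsetzen von t = 2.9828023891559363, finden wir s = 0.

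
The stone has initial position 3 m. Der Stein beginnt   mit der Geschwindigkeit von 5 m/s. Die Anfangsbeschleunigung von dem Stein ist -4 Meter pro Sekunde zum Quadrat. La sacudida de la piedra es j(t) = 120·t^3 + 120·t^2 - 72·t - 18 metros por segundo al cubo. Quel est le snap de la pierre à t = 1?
Pour résoudre ceci, nous devons prendre 1 dérivée de notre équation du jerk j(t) = 120·t^3 + 120·t^2 - 72·t - 18. En dérivant le jerk, nous obtenons le snap: s(t) = 360·t^2 + 240·t - 72. En utilisant s(t) = 360·t^2 + 240·t - 72 et en substituant t = 1, nous trouvons s = 528.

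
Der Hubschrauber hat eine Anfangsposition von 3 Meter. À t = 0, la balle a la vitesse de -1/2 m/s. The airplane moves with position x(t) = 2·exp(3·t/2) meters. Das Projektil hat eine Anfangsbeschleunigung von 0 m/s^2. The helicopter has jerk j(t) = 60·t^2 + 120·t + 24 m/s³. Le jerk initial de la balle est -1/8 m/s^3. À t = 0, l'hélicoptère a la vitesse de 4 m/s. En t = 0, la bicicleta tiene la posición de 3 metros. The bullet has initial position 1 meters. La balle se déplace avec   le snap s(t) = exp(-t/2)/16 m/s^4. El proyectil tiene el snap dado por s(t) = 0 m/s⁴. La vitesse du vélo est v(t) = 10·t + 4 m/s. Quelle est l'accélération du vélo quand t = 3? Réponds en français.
Pour résoudre ceci, nous devons prendre 1 dérivée de notre équation de la vitesse v(t) = 10·t + 4. En prenant d/dt de v(t), nous trouvons a(t) = 10. De l'équation de l'accélération a(t) = 10, nous substituons t = 3 pour obtenir a = 10.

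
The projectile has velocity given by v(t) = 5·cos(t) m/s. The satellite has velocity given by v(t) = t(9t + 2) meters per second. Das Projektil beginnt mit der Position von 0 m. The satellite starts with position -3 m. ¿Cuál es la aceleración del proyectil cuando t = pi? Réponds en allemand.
Wir müssen unsere Gleichung für die Geschwindigkeit v(t) = 5·cos(t) 1-mal ableiten. Durch Ableiten von der Geschwindigkeit erhalten wir die Beschleunigung: a(t) = -5·sin(t). Mit a(t) = -5·sin(t) und Einsetzen von t = pi, finden wir a = 0.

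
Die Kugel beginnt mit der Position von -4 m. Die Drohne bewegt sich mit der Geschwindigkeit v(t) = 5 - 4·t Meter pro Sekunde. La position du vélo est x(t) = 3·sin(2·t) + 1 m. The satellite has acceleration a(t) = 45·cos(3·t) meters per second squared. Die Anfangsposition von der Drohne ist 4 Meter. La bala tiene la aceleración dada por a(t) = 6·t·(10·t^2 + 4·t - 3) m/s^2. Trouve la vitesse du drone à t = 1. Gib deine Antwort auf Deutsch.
Wir haben die Geschwindigkeit v(t) = 5 - 4·t. Durch Einsetzen von t = 1: v(1) = 1.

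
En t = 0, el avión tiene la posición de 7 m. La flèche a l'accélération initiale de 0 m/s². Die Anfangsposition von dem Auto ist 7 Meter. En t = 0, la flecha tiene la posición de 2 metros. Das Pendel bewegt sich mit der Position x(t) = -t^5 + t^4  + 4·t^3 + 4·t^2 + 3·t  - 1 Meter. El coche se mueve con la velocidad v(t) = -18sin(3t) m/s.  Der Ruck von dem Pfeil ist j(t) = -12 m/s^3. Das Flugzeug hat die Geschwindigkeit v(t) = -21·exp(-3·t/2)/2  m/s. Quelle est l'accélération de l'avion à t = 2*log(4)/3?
En partant de la vitesse v(t) = -21·exp(-3·t/2)/2, nous prenons 1 dérivée. La dérivée de la vitesse donne l'accélération: a(t) = 63·exp(-3·t/2)/4. De l'équation de l'accélération a(t) = 63·exp(-3·t/2)/4, nous substituons t = 2*log(4)/3 pour obtenir a = 63/16.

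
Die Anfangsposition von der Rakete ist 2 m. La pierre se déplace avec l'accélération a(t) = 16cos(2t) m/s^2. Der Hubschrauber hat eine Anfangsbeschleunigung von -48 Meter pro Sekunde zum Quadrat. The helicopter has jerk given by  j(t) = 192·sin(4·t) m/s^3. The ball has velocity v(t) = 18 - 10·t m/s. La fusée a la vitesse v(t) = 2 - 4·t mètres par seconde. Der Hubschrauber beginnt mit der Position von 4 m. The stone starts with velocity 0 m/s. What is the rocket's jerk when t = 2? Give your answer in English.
Starting from velocity v(t) = 2 - 4·t, we take 2 derivatives. Taking d/dt of v(t), we find a(t) = -4. Differentiating acceleration, we get jerk: j(t) = 0. From the given jerk equation j(t) = 0, we substitute t = 2 to get j = 0.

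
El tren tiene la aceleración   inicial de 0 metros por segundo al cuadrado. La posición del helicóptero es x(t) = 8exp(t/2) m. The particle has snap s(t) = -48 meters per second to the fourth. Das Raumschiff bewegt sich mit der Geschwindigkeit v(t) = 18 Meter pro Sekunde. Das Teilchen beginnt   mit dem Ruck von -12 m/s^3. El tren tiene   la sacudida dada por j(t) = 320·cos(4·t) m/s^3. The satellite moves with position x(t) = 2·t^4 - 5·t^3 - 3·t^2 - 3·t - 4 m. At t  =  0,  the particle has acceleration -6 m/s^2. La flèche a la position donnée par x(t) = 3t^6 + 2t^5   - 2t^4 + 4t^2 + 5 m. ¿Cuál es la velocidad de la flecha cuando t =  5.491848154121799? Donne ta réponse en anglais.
To solve this, we need to take 1 derivative of our position equation x(t) = 3·t^6 + 2·t^5 - 2·t^4 + 4·t^2 + 5. Differentiating position, we get velocity: v(t) = 18·t^5 + 10·t^4 - 8·t^3 + 8·t. We have velocity v(t) = 18·t^5 + 10·t^4 - 8·t^3 + 8·t. Substituting t = 5.491848154121799: v(5.491848154121799) = 97737.1634952735.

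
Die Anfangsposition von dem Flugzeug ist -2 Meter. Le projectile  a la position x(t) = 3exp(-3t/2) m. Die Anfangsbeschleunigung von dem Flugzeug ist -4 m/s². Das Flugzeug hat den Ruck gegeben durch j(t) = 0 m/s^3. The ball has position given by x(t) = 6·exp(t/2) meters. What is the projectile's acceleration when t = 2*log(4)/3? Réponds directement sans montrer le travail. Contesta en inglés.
The answer is 27/16.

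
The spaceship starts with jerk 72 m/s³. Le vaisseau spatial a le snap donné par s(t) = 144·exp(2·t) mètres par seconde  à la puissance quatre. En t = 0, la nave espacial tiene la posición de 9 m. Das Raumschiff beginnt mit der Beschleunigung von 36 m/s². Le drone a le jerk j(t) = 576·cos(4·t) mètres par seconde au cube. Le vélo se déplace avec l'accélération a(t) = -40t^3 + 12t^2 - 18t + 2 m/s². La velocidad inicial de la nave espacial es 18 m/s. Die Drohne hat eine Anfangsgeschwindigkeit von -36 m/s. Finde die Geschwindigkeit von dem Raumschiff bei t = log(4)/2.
Wir müssen unsere Gleichung für den Snap s(t) = 144·exp(2·t) 3-mal integrieren. Die Stammfunktion von dem Snap ist der Ruck. Mit j(0) = 72 erhalten wir j(t) = 72·exp(2·t). Das Integral von dem Ruck ist die Beschleunigung. Mit a(0) = 36 erhalten wir a(t) = 36·exp(2·t). Das Integral von der Beschleunigung ist die Geschwindigkeit. Mit v(0) = 18 erhalten wir v(t) = 18·exp(2·t). Mit v(t) = 18·exp(2·t) und Einsetzen von t = log(4)/2, finden wir v = 72.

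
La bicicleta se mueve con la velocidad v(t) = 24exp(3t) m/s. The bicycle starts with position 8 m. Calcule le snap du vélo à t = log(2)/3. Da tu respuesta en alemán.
Ausgehend von der Geschwindigkeit v(t) = 24·exp(3·t), nehmen wir 3 Ableitungen. Durch Ableiten von der Geschwindigkeit erhalten wir die Beschleunigung: a(t) = 72·exp(3·t). Die Ableitung von der Beschleunigung ergibt den Ruck: j(t) = 216·exp(3·t). Durch Ableiten von dem Ruck erhalten wir den Snap: s(t) = 648·exp(3·t). Wir haben den Snap s(t) = 648·exp(3·t). Durch Einsetzen von t = log(2)/3: s(log(2)/3) = 1296.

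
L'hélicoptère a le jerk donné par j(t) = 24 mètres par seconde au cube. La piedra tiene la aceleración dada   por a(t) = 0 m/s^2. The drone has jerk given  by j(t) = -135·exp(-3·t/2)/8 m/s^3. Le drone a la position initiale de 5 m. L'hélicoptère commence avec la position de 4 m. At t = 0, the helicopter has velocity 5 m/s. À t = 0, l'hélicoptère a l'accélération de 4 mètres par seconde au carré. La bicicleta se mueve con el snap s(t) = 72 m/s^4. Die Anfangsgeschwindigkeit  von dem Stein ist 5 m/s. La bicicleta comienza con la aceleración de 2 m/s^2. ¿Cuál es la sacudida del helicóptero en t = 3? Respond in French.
En utilisant j(t) = 24 et en substituant t = 3, nous trouvons j = 24.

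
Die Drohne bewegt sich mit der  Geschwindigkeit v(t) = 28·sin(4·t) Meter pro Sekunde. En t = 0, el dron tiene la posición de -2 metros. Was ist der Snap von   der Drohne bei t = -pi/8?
Um dies zu lösen, müssen wir 3 Ableitungen unserer Gleichung für die Geschwindigkeit v(t) = 28·sin(4·t) nehmen. Mit d/dt von v(t) finden wir a(t) = 112·cos(4·t). Mit d/dt von a(t) finden wir j(t) = -448·sin(4·t). Die Ableitung von dem Ruck ergibt den Snap: s(t) = -1792·cos(4·t). Mit s(t) = -1792·cos(4·t) und Einsetzen von t = -pi/8, finden wir s = 0.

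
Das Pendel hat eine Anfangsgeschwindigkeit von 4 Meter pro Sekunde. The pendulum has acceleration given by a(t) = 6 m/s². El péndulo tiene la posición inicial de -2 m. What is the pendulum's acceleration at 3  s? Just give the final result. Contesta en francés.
À t = 3, a = 6.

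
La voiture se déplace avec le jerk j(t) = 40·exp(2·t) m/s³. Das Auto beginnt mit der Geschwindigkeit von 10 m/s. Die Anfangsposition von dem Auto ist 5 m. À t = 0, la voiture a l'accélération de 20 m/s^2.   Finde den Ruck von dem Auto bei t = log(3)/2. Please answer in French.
De l'équation du jerk j(t) = 40·exp(2·t), nous substituons t = log(3)/2 pour obtenir j = 120.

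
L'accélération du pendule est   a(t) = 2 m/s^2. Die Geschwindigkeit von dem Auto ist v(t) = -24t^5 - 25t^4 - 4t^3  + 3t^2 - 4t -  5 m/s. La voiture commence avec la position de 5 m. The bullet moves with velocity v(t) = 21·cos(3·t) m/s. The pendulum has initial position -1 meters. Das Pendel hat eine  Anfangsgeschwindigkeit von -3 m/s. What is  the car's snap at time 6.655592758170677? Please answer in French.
Nous devons dériver notre équation de la vitesse v(t) = -24·t^5 - 25·t^4 - 4·t^3 + 3·t^2 - 4·t - 5 3 fois. En prenant d/dt de v(t), nous trouvons a(t) = -120·t^4 - 100·t^3 - 12·t^2 + 6·t - 4. En prenant d/dt de a(t), nous trouvons j(t) = -480·t^3 - 300·t^2 - 24·t + 6. La dérivée du jerk donne le snap: s(t) = -1440·t^2 - 600·t - 24. Nous avons le snap s(t) = -1440·t^2 - 600·t - 24. En substituant t = 6.655592758170677: s(6.655592758170677) = -67804.9132010665.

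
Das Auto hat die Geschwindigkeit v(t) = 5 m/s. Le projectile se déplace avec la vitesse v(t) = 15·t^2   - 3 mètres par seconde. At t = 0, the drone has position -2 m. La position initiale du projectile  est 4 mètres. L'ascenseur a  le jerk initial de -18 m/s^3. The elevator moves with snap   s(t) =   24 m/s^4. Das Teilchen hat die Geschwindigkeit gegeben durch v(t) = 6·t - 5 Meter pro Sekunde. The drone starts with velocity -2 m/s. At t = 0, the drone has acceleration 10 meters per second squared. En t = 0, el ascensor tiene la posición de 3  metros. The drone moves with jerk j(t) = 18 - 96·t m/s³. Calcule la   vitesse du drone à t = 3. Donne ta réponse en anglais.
We need to integrate our jerk equation j(t) = 18 - 96·t 2 times. The integral of jerk, with a(0) = 10, gives acceleration: a(t) = -48·t^2 + 18·t + 10. Integrating acceleration and using the initial condition v(0) = -2, we get v(t) = -16·t^3 + 9·t^2 + 10·t - 2. Using v(t) = -16·t^3 + 9·t^2 + 10·t - 2 and substituting t = 3, we find v = -323.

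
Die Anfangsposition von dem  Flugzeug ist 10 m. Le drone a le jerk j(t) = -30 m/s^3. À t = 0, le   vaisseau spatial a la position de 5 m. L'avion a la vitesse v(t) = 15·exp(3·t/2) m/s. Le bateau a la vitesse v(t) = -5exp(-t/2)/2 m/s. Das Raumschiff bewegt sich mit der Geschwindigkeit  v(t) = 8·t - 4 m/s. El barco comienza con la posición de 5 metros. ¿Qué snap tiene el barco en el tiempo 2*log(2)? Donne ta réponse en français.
En partant de la vitesse v(t) = -5·exp(-t/2)/2, nous prenons 3 dérivées. En prenant d/dt de v(t), nous trouvons a(t) = 5·exp(-t/2)/4. La dérivée de l'accélération donne le jerk: j(t) = -5·exp(-t/2)/8. La dérivée du jerk donne le snap: s(t) = 5·exp(-t/2)/16. En utilisant s(t) = 5·exp(-t/2)/16 et en substituant t = 2*log(2), nous trouvons s = 5/32.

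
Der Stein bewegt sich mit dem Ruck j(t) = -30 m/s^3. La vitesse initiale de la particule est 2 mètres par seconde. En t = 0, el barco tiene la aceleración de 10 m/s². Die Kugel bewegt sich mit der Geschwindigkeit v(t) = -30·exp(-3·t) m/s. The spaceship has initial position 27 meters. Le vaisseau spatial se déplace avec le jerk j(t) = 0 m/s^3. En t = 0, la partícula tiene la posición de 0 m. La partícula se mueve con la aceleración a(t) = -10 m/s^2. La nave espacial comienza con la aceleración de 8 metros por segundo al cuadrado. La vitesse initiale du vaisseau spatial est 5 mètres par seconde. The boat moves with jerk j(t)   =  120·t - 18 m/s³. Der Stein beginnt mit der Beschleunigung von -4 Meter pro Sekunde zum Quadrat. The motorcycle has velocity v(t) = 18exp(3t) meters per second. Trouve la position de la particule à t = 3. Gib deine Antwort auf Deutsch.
Wir müssen die Stammfunktion unserer Gleichung für die Beschleunigung a(t) = -10 2-mal finden. Mit ∫a(t)dt und Anwendung von v(0) = 2, finden wir v(t) = 2 - 10·t. Das Integral von der Geschwindigkeit ist die Position. Mit x(0) = 0 erhalten wir x(t) = -5·t^2 + 2·t. Wir haben die Position x(t) = -5·t^2 + 2·t. Durch Einsetzen von t = 3: x(3) = -39.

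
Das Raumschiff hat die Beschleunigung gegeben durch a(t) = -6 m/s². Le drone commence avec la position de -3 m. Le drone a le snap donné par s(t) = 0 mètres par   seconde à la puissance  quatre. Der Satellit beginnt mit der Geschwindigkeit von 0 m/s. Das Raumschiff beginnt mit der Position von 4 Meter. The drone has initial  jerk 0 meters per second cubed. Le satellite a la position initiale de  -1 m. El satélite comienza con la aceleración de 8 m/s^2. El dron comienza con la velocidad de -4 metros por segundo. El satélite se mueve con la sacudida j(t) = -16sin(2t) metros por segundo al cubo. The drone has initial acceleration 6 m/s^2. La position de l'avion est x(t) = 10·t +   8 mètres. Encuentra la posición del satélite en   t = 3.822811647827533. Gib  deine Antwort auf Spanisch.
Necesitamos integrar nuestra ecuación de la sacudida j(t) = -16·sin(2·t) 3 veces. La antiderivada de la sacudida, con a(0) = 8, da la aceleración: a(t) = 8·cos(2·t). La antiderivada de la aceleración, con v(0) = 0, da la velocidad: v(t) = 4·sin(2·t). La antiderivada de la velocidad, con x(0) = -1, da la posición: x(t) = 1 - 2·cos(2·t). De la ecuación de la posición x(t) = 1 - 2·cos(2·t), sustituimos t = 3.822811647827533 para obtener x = 0.586291952426037.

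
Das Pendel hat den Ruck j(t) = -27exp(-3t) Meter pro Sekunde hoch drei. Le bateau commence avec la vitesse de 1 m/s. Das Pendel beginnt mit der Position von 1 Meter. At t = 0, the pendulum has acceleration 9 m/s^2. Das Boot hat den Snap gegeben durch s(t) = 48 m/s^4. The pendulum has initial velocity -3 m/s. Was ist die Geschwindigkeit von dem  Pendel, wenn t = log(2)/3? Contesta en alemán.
Ausgehend von dem Ruck j(t) = -27·exp(-3·t), nehmen wir 2 Integrale. Mit ∫j(t)dt und Anwendung von a(0) = 9, finden wir a(t) = 9·exp(-3·t). Durch Integration von der Beschleunigung und Verwendung der Anfangsbedingung v(0) = -3, erhalten wir v(t) = -3·exp(-3·t). Wir haben die Geschwindigkeit v(t) = -3·exp(-3·t). Durch Einsetzen von t = log(2)/3: v(log(2)/3) = -3/2.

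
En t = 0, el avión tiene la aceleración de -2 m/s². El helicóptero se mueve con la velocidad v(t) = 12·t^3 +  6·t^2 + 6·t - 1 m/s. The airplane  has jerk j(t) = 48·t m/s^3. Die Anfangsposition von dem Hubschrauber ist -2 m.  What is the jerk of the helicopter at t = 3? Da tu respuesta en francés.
Nous devons dériver notre équation de la vitesse v(t) = 12·t^3 + 6·t^2 + 6·t - 1 2 fois. La dérivée de la vitesse donne l'accélération: a(t) = 36·t^2 + 12·t + 6. En dérivant l'accélération, nous obtenons le jerk: j(t) = 72·t + 12. De l'équation du jerk j(t) = 72·t + 12, nous substituons t = 3 pour obtenir j = 228.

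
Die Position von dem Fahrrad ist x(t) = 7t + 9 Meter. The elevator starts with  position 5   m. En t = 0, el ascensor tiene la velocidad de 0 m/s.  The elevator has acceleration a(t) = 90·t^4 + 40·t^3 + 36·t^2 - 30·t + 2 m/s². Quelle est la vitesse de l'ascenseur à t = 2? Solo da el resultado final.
La vitesse à t = 2 est v = 776.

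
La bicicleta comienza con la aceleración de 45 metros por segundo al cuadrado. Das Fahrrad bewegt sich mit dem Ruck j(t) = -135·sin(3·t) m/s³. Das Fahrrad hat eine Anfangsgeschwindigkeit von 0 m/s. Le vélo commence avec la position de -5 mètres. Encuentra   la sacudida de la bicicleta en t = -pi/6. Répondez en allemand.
Wir haben den Ruck j(t) = -135·sin(3·t). Durch Einsetzen von t = -pi/6: j(-pi/6) = 135.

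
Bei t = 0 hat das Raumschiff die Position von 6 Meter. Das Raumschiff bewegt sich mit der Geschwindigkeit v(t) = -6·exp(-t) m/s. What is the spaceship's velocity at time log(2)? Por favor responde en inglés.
Using v(t) = -6·exp(-t) and substituting t = log(2), we find v = -3.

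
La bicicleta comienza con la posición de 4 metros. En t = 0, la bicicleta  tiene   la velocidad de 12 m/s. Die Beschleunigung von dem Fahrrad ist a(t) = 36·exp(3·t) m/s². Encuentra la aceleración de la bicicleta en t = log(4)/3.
Usando a(t) = 36·exp(3·t) y sustituyendo t = log(4)/3, encontramos a = 144.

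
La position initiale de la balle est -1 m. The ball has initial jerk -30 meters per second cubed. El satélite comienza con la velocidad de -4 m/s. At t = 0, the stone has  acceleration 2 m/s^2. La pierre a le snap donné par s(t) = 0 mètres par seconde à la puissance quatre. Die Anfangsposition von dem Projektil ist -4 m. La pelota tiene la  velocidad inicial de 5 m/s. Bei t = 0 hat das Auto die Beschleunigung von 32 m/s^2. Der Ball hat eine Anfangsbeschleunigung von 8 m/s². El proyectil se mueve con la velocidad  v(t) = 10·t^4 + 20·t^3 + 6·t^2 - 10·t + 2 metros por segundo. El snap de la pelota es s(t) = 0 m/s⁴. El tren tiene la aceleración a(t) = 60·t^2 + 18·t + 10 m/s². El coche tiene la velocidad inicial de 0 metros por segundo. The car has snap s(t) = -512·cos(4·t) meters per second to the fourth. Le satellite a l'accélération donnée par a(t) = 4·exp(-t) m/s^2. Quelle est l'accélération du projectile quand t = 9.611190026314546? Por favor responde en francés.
En partant de la vitesse v(t) = 10·t^4 + 20·t^3 + 6·t^2 - 10·t + 2, nous prenons 1 dérivée. En prenant d/dt de v(t), nous trouvons a(t) = 40·t^3 + 60·t^2 + 12·t - 10. En utilisant a(t) = 40·t^3 + 60·t^2 + 12·t - 10 et en substituant t = 9.611190026314546, nous trouvons a = 41161.1697483220.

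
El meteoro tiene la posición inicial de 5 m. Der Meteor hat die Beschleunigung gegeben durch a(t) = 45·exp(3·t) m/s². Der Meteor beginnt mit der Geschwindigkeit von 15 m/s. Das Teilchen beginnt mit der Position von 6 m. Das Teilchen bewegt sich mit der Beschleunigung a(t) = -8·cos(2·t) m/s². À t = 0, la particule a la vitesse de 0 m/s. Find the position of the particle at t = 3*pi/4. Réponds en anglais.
To find the answer, we compute 2 antiderivatives of a(t) = -8·cos(2·t). Finding the integral of a(t) and using v(0) = 0: v(t) = -4·sin(2·t). The antiderivative of velocity is position. Using x(0) = 6, we get x(t) = 2·cos(2·t) + 4. From the given position equation x(t) = 2·cos(2·t) + 4, we substitute t = 3*pi/4 to get x = 4.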